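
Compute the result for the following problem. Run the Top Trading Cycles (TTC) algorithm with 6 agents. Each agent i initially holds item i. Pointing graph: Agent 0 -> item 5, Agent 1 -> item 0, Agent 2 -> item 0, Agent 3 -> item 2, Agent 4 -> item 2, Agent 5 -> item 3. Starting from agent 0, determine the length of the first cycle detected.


Step 1: Trace the pointer graph from agent 0: 0 -> 5 -> 3 -> 2 -> 0
Step 2: A cycle is detected when we revisit agent 0
Step 3: The cycle is: 0 -> 5 -> 3 -> 2 -> 0
Step 4: Cycle length = 4

4


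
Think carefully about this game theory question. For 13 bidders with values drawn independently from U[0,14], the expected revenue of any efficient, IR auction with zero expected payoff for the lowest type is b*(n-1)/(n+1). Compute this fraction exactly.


Step 1: By Revenue Equivalence, expected revenue = b*(n-1)/(n+1)
Step 2: Substituting n = 13, b = 14
Step 3: Revenue = 14*(13-1)/(13+1) = 14*12/14
Step 4: Revenue = 168/14 = 12

12


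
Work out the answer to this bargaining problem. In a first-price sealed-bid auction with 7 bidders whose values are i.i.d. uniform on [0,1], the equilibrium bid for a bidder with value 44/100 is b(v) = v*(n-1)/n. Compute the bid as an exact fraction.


Step 1: The symmetric BNE bidding function is b(v) = v * (n-1) / n
Step 2: Substitute v = 11/25 and n = 7
Step 3: b = 11/25 * 6/7
Step 4: b = 66/175

66/175


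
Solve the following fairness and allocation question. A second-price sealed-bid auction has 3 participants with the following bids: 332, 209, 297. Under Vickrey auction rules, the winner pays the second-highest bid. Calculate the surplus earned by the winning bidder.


Step 1: Sort bids in descending order: 332, 297, 209
Step 2: The winning bid is the highest: 332
Step 3: The payment equals the second-highest bid: 297
Step 4: Surplus = winner's bid - payment = 332 - 297 = 35

35


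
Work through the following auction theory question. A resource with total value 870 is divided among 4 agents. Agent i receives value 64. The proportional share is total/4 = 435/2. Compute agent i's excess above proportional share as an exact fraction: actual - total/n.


Step 1: Proportional share = 870/4 = 435/2
Step 2: Agent's actual allocation = 64
Step 3: Excess = 64 - 435/2 = -307/2

-307/2


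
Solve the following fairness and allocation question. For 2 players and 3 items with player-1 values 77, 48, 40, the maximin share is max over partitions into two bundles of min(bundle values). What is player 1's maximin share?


Step 1: Item values = 77, 48, 40
Step 2: Enumerate all 2-bundle partitions and take the smaller bundle:
  Partition 1: {77} vs {48,40} -> bundles 77, 88; min = 77
  Partition 2: {48} vs {77,40} -> bundles 48, 117; min = 48
  Partition 3: {40} vs {77,48} -> bundles 40, 125; min = 40
Step 3: MMS = max(77, 48, 40) = 77

77


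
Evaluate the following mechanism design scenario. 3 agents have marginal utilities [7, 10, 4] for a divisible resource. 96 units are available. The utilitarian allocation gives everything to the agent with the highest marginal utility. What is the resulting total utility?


Step 1: The marginal utilities are [7, 10, 4]
Step 2: The highest marginal utility is 10
Step 3: All 96 units go to that agent
Step 4: Total utility = 10 * 96 = 960

960


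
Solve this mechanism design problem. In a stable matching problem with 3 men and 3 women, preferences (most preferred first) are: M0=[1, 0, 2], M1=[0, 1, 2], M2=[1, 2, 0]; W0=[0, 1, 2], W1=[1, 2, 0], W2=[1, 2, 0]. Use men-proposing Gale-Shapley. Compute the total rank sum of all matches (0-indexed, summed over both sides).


Step 1: Run Gale-Shapley (men propose, women hold best offer):
  M0 proposes to W1; she accepts
  M1 proposes to W0; she accepts
  M2 proposes to W1; she switches from M0
  M0 proposes to W0; she switches from M1
  M1 proposes to W1; she switches from M2
  M2 proposes to W2; she accepts
Step 2: Final matching: W0-M0, W1-M1, W2-M2
Step 3: 0-indexed ranks (man's rank of his match, then woman's): 1 + 0 + 1 + 0 + 1 + 1
Step 4: Total rank sum = 4

4


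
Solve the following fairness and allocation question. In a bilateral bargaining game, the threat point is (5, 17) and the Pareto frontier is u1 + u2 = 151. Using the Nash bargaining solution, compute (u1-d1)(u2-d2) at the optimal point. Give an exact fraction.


Step 1: The Nash solution splits surplus symmetrically above the disagreement point
Step 2: u1 = (total + d1 - d2)/2 = (151 + 5 - 17)/2 = 139/2
Step 3: u2 = (total - d1 + d2)/2 = (151 - 5 + 17)/2 = 163/2
Step 4: Nash product = (139/2 - 5) * (163/2 - 17)
Step 5: = 129/2 * 129/2 = 16641/4

16641/4


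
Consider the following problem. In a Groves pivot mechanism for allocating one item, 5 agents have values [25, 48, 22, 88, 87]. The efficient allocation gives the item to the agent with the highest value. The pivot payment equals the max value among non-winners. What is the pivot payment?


Step 1: The efficient winner is agent 3 with value 88
Step 2: Other agents' values: [25, 48, 22, 87]
Step 3: Pivot payment = max(others) = 87
Step 4: The winner pays 87

87


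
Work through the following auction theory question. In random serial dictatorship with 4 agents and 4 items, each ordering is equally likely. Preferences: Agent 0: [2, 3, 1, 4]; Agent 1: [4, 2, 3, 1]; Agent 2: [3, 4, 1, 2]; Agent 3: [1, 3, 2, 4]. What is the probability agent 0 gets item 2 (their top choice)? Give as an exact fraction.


Step 1: Agent 0 wants item 2
Step 2: There are 24 possible orderings of agents
Step 3: In 24 orderings, agent 0 gets item 2
Step 4: Probability = 24/24 = 1

1


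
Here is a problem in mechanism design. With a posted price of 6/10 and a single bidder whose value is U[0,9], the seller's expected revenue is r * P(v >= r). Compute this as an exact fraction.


Step 1: Posted price r = 3/5, value support [0,9]
Step 2: P(v >= r) = (9 - 3/5)/9 = 14/15
Step 3: Expected revenue = r * P(v >= r) = 3/5 * 14/15
Step 4: Revenue = 14/25

14/25


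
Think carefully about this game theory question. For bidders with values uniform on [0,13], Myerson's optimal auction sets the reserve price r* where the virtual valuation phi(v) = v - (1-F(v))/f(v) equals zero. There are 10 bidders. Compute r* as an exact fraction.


Step 1: For U[0,13], F(v) = v/13 and f(v) = 1/13
Step 2: phi(v) = v - (1 - v/13)/(1/13) = v - (13 - v) = 2v - 13
Step 3: Set phi(r*) = 0: 2r* - 13 = 0
Step 4: r* = 13/2 (the number of bidders n = 10 does not enter)

13/2


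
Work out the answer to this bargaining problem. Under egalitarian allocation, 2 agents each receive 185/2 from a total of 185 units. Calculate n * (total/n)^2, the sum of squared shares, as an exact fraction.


Step 1: Each agent's share = 185/2
Step 2: Square of each share = (185/2)^2 = 34225/4
Step 3: Sum of squares = 2 * 34225/4 = 34225/2

34225/2


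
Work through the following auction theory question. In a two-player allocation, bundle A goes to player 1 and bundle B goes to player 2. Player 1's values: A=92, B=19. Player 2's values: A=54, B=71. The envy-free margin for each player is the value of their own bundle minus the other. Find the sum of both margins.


Step 1: Player 1's margin = v1(A) - v1(B) = 92 - 19 = 73
Step 2: Player 2's margin = v2(B) - v2(A) = 71 - 54 = 17
Step 3: Total margin = 73 + 17 = 90

90


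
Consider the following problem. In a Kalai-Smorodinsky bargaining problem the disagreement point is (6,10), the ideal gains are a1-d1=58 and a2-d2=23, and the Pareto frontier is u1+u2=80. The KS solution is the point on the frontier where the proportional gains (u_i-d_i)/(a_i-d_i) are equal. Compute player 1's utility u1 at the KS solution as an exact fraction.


Step 1: At the KS point, (u1-d1)/r1 = (u2-d2)/r2 = t and u1+u2 = 80
Step 2: u1 = d1 + r1*t and u2 = d2 + r2*t, so (d1 + r1*t) + (d2 + r2*t) = 80
Step 3: t = (80 - 6 - 10)/(58 + 23) = 64/81
Step 4: u1 = d1 + r1*t = 6 + 58 * 64/81 = 4198/81
Step 5: (Check: u2 = d2 + r2*t = 2282/81; u1+u2 = 4198/81 + 2282/81 = 80, on the frontier.)

4198/81


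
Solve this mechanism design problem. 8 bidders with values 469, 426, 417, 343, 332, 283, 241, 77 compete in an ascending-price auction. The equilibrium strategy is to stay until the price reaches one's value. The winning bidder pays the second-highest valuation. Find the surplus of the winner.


Step 1: Identify the highest value: 469
Step 2: Identify the second-highest value: 426
Step 3: The final price = second-highest value = 426
Step 4: Surplus = 469 - 426 = 43

43


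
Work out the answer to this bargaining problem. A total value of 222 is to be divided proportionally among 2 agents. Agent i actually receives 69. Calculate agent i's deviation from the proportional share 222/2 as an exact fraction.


Step 1: Proportional share = 222/2 = 111
Step 2: Agent's actual allocation = 69
Step 3: Excess = 69 - 111 = -42

-42


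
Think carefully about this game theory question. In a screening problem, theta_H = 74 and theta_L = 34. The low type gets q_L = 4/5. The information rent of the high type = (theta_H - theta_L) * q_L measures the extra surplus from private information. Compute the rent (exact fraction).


Step 1: theta_H - theta_L = 74 - 34 = 40
Step 2: Information rent = (theta_H - theta_L) * q_L
Step 3: = 40 * 4/5
Step 4: = 32

32


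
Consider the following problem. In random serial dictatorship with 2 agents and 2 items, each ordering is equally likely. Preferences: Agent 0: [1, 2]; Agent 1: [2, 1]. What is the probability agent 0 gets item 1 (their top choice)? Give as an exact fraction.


Step 1: Agent 0 wants item 1
Step 2: There are 2 possible orderings of agents
Step 3: In 2 orderings, agent 0 gets item 1
Step 4: Probability = 2/2 = 1

1


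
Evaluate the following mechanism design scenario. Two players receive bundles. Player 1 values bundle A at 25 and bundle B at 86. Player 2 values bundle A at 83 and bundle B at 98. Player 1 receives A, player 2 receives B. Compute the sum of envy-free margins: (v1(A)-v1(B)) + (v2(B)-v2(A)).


Step 1: Player 1's margin = v1(A) - v1(B) = 25 - 86 = -61
Step 2: Player 2's margin = v2(B) - v2(A) = 98 - 83 = 15
Step 3: Total margin = -61 + 15 = -46

-46


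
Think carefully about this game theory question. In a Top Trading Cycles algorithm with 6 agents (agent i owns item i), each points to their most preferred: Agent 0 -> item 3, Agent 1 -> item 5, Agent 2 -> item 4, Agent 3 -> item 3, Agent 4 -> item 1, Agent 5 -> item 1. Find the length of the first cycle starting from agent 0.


Step 1: Trace the pointer graph from agent 0: 0 -> 3 -> 3
Step 2: A cycle is detected when we revisit agent 3
Step 3: The cycle is: 3 -> 3
Step 4: Cycle length = 1

1


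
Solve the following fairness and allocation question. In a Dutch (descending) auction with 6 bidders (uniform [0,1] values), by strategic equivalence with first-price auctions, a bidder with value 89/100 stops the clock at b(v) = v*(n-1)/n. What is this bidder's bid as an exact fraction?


Step 1: Dutch auctions are strategically equivalent to first-price auctions
Step 2: The equilibrium bid is b(v) = v*(n-1)/n
Step 3: b = 89/100 * 5/6
Step 4: b = 89/120

89/120


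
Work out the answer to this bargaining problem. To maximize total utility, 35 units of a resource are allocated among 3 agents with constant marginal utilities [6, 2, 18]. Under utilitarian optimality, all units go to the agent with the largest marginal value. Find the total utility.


Step 1: The marginal utilities are [6, 2, 18]
Step 2: The highest marginal utility is 18
Step 3: All 35 units go to that agent
Step 4: Total utility = 18 * 35 = 630

630


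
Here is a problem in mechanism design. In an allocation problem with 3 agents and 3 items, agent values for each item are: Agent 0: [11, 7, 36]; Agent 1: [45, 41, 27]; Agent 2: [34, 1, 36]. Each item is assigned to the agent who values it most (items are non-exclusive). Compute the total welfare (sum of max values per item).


Step 1: For each item, find the maximum value among all agents.
Step 2: Item 0 -> Agent 1 (value 45)
Step 3: Item 1 -> Agent 1 (value 41)
Step 4: Item 2 -> Agent 0 (value 36)
Step 5: Total welfare = 45 + 41 + 36 = 122

122


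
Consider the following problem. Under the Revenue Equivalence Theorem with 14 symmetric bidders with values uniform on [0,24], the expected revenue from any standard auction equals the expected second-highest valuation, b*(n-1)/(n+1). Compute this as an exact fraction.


Step 1: By Revenue Equivalence, expected revenue = b*(n-1)/(n+1)
Step 2: Substituting n = 14, b = 24
Step 3: Revenue = 24*(14-1)/(14+1) = 24*13/15
Step 4: Revenue = 312/15 = 104/5

104/5


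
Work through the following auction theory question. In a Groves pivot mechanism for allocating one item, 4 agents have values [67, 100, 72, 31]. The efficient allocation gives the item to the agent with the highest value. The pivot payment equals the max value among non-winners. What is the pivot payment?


Step 1: The efficient winner is agent 1 with value 100
Step 2: Other agents' values: [67, 72, 31]
Step 3: Pivot payment = max(others) = 72
Step 4: The winner pays 72

72


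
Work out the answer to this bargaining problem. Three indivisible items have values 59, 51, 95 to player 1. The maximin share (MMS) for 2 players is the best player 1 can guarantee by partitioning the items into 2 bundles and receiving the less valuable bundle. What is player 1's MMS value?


Step 1: Item values = 59, 51, 95
Step 2: Enumerate all 2-bundle partitions and take the smaller bundle:
  Partition 1: {59} vs {51,95} -> bundles 59, 146; min = 59
  Partition 2: {51} vs {59,95} -> bundles 51, 154; min = 51
  Partition 3: {95} vs {59,51} -> bundles 95, 110; min = 95
Step 3: MMS = max(59, 51, 95) = 95

95


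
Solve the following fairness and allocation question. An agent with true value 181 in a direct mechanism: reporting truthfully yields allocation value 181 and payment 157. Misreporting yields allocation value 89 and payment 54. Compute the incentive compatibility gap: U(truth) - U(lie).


Step 1: U(truth) = value - payment = 181 - 157 = 24
Step 2: U(lie) = allocation - payment = 89 - 54 = 35
Step 3: IC gap = 24 - 35 = -11

-11


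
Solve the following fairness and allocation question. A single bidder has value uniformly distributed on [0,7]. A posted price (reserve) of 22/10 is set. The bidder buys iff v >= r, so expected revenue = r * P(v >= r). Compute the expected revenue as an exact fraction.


Step 1: Posted price r = 11/5, value support [0,7]
Step 2: P(v >= r) = (7 - 11/5)/7 = 24/35
Step 3: Expected revenue = r * P(v >= r) = 11/5 * 24/35
Step 4: Revenue = 264/175

264/175


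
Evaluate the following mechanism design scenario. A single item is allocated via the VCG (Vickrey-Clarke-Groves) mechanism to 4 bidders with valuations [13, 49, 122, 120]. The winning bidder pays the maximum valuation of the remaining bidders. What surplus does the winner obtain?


Step 1: The winner is the agent with the highest value: agent 2 with value 122
Step 2: Values of other agents: [13, 49, 120]
Step 3: VCG payment = max of others' values = 120
Step 4: Surplus = 122 - 120 = 2

2


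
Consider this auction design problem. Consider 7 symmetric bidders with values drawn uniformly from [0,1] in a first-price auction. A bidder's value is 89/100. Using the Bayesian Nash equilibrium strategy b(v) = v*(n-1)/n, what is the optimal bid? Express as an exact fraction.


Step 1: The symmetric BNE bidding function is b(v) = v * (n-1) / n
Step 2: Substitute v = 89/100 and n = 7
Step 3: b = 89/100 * 6/7
Step 4: b = 267/350

267/350


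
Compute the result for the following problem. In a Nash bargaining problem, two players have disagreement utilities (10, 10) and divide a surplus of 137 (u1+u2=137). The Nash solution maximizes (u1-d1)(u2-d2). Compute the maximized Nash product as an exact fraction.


Step 1: The Nash solution splits surplus symmetrically above the disagreement point
Step 2: u1 = (total + d1 - d2)/2 = (137 + 10 - 10)/2 = 137/2
Step 3: u2 = (total - d1 + d2)/2 = (137 - 10 + 10)/2 = 137/2
Step 4: Nash product = (137/2 - 10) * (137/2 - 10)
Step 5: = 117/2 * 117/2 = 13689/4

13689/4


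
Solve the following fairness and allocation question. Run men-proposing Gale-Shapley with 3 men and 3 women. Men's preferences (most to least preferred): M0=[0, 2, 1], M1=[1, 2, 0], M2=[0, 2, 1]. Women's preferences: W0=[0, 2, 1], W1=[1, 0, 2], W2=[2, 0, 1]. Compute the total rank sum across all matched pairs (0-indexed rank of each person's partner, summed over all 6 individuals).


Step 1: Run Gale-Shapley (men propose, women hold best offer):
  M0 proposes to W0; she accepts
  M1 proposes to W1; she accepts
  M2 proposes to W0; rejected
  M2 proposes to W2; she accepts
Step 2: Final matching: W0-M0, W1-M1, W2-M2
Step 3: 0-indexed ranks (man's rank of his match, then woman's): 0 + 0 + 0 + 0 + 1 + 0
Step 4: Total rank sum = 1

1


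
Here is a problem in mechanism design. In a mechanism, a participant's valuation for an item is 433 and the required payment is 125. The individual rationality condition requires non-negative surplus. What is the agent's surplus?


Step 1: Surplus = value - payment = 433 - 125 = 308
Step 2: IR is satisfied (surplus >= 0)

308


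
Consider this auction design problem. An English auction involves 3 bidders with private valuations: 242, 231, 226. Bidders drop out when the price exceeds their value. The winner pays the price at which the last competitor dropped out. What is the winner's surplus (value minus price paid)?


Step 1: Identify the highest value: 242
Step 2: Identify the second-highest value: 231
Step 3: The final price = second-highest value = 231
Step 4: Surplus = 242 - 231 = 11

11


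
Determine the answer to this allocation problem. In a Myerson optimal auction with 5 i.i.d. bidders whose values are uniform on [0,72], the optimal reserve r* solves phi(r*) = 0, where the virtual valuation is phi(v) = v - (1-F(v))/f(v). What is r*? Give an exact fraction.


Step 1: For U[0,72], F(v) = v/72 and f(v) = 1/72
Step 2: phi(v) = v - (1 - v/72)/(1/72) = v - (72 - v) = 2v - 72
Step 3: Set phi(r*) = 0: 2r* - 72 = 0
Step 4: r* = 72/2 = 36 (the number of bidders n = 5 does not enter)

36


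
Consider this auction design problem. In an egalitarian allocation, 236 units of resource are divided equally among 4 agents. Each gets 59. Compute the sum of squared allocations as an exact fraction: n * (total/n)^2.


Step 1: Each agent's share = 236/4 = 59
Step 2: Square of each share = (59)^2 = 3481
Step 3: Sum of squares = 4 * 3481 = 13924

13924


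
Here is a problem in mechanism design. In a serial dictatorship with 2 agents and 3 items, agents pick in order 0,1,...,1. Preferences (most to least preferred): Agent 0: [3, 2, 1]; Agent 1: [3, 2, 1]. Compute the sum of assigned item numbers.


Step 1: Agent 0 picks item 3
Step 2: Agent 1 picks item 2
Step 3: Sum = 3 + 2 = 5

5


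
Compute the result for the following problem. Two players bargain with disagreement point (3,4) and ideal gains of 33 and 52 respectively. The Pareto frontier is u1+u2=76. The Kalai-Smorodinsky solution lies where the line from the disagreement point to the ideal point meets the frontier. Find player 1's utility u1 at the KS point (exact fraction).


Step 1: At the KS point, (u1-d1)/r1 = (u2-d2)/r2 = t and u1+u2 = 76
Step 2: u1 = d1 + r1*t and u2 = d2 + r2*t, so (d1 + r1*t) + (d2 + r2*t) = 76
Step 3: t = (76 - 3 - 4)/(33 + 52) = 69/85
Step 4: u1 = d1 + r1*t = 3 + 33 * 69/85 = 2532/85
Step 5: (Check: u2 = d2 + r2*t = 3928/85; u1+u2 = 2532/85 + 3928/85 = 76, on the frontier.)

2532/85


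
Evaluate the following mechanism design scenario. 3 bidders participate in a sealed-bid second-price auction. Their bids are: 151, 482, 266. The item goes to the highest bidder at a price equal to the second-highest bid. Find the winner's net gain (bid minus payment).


Step 1: Sort bids in descending order: 482, 266, 151
Step 2: The winning bid is the highest: 482
Step 3: The payment equals the second-highest bid: 266
Step 4: Surplus = winner's bid - payment = 482 - 266 = 216

216


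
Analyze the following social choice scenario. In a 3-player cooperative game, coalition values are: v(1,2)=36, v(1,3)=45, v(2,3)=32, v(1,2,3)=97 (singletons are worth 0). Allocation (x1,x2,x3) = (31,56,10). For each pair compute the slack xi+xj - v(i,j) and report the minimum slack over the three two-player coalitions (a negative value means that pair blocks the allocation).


Step 1: Slack for coalition (1,2): x1+x2 - v12 = 87 - 36 = 51
Step 2: Slack for coalition (1,3): x1+x3 - v13 = 41 - 45 = -4
Step 3: Slack for coalition (2,3): x2+x3 - v23 = 66 - 32 = 34
Step 4: Minimum slack = min(51, -4, 34) = -4, attained by (1,3); coalition (1,3) can block (slack < 0), so the allocation is not in the core

-4


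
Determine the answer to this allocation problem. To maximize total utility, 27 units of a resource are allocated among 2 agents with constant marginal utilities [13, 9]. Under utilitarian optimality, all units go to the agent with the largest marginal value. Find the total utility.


Step 1: The marginal utilities are [13, 9]
Step 2: The highest marginal utility is 13
Step 3: All 27 units go to that agent
Step 4: Total utility = 13 * 27 = 351

351


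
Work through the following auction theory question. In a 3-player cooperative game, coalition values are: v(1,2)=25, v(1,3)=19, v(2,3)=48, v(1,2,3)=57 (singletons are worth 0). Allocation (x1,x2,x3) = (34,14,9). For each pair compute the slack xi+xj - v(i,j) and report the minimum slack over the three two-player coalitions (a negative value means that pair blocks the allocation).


Step 1: Slack for coalition (1,2): x1+x2 - v12 = 48 - 25 = 23
Step 2: Slack for coalition (1,3): x1+x3 - v13 = 43 - 19 = 24
Step 3: Slack for coalition (2,3): x2+x3 - v23 = 23 - 48 = -25
Step 4: Minimum slack = min(23, 24, -25) = -25, attained by (2,3); coalition (2,3) can block (slack < 0), so the allocation is not in the core

-25


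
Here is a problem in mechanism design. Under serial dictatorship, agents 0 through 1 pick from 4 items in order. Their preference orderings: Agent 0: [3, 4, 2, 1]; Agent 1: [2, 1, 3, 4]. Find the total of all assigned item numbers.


Step 1: Agent 0 picks item 3
Step 2: Agent 1 picks item 2
Step 3: Sum = 3 + 2 = 5

5


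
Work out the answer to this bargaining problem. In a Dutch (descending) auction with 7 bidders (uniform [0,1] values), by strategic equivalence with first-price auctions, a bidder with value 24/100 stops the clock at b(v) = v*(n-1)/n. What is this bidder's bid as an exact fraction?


Step 1: Dutch auctions are strategically equivalent to first-price auctions
Step 2: The equilibrium bid is b(v) = v*(n-1)/n
Step 3: b = 6/25 * 6/7
Step 4: b = 36/175

36/175


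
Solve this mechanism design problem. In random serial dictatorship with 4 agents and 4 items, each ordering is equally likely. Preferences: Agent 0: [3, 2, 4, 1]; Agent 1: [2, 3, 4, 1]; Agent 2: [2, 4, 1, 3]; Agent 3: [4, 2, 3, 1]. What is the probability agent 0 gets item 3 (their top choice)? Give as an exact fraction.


Step 1: Agent 0 wants item 3
Step 2: There are 24 possible orderings of agents
Step 3: In 19 orderings, agent 0 gets item 3
Step 4: Probability = 19/24

19/24


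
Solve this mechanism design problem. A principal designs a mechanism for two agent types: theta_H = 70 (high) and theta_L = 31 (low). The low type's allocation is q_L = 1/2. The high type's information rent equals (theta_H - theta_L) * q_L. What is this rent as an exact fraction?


Step 1: theta_H - theta_L = 70 - 31 = 39
Step 2: Information rent = (theta_H - theta_L) * q_L
Step 3: = 39 * 1/2
Step 4: = 39/2

39/2


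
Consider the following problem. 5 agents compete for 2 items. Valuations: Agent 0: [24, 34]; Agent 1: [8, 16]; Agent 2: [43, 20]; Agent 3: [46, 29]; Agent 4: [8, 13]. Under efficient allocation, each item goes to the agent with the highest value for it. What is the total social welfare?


Step 1: For each item, find the maximum value among all agents.
Step 2: Item 0 -> Agent 3 (value 46)
Step 3: Item 1 -> Agent 0 (value 34)
Step 4: Total welfare = 46 + 34 = 80

80


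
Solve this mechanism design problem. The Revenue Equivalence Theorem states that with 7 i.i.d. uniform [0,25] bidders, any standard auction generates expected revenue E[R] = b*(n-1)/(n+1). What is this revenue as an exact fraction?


Step 1: By Revenue Equivalence, expected revenue = b*(n-1)/(n+1)
Step 2: Substituting n = 7, b = 25
Step 3: Revenue = 25*(7-1)/(7+1) = 25*6/8
Step 4: Revenue = 150/8 = 75/4

75/4


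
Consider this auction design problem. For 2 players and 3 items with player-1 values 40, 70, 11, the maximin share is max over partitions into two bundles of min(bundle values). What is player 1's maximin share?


Step 1: Item values = 40, 70, 11
Step 2: Enumerate all 2-bundle partitions and take the smaller bundle:
  Partition 1: {40} vs {70,11} -> bundles 40, 81; min = 40
  Partition 2: {70} vs {40,11} -> bundles 70, 51; min = 51
  Partition 3: {11} vs {40,70} -> bundles 11, 110; min = 11
Step 3: MMS = max(40, 51, 11) = 51

51


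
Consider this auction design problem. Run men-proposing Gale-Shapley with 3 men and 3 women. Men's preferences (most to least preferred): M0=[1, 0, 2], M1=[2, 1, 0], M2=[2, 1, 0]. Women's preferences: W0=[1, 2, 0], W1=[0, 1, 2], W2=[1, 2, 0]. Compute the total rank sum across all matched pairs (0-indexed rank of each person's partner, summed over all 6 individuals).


Step 1: Run Gale-Shapley (men propose, women hold best offer):
  M0 proposes to W1; she accepts
  M1 proposes to W2; she accepts
  M2 proposes to W2; rejected
  M2 proposes to W1; rejected
  M2 proposes to W0; she accepts
Step 2: Final matching: W0-M2, W1-M0, W2-M1
Step 3: 0-indexed ranks (man's rank of his match, then woman's): 2 + 1 + 0 + 0 + 0 + 0
Step 4: Total rank sum = 3

3


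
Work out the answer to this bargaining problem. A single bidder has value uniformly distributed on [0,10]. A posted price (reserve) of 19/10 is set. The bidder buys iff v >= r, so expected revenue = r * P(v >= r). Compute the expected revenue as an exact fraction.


Step 1: Posted price r = 19/10, value support [0,10]
Step 2: P(v >= r) = (10 - 19/10)/10 = 81/100
Step 3: Expected revenue = r * P(v >= r) = 19/10 * 81/100
Step 4: Revenue = 1539/1000

1539/1000


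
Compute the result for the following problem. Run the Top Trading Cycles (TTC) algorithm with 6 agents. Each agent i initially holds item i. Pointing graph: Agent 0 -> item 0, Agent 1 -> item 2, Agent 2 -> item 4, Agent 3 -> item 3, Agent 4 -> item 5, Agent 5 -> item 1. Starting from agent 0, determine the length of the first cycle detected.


Step 1: Trace the pointer graph from agent 0: 0 -> 0
Step 2: A cycle is detected when we revisit agent 0
Step 3: The cycle is: 0 -> 0
Step 4: Cycle length = 1

1


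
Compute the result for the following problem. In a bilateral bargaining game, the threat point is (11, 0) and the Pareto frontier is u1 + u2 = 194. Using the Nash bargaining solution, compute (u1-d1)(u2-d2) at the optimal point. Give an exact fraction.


Step 1: The Nash solution splits surplus symmetrically above the disagreement point
Step 2: u1 = (total + d1 - d2)/2 = (194 + 11 - 0)/2 = 205/2
Step 3: u2 = (total - d1 + d2)/2 = (194 - 11 + 0)/2 = 183/2
Step 4: Nash product = (205/2 - 11) * (183/2 - 0)
Step 5: = 183/2 * 183/2 = 33489/4

33489/4


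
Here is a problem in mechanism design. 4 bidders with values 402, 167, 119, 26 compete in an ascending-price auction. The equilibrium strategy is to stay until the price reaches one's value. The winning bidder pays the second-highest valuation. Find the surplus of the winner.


Step 1: Identify the highest value: 402
Step 2: Identify the second-highest value: 167
Step 3: The final price = second-highest value = 167
Step 4: Surplus = 402 - 167 = 235

235


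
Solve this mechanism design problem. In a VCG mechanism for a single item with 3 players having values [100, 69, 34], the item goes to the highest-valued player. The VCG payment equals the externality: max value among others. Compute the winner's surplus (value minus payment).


Step 1: The winner is the agent with the highest value: agent 0 with value 100
Step 2: Values of other agents: [69, 34]
Step 3: VCG payment = max of others' values = 69
Step 4: Surplus = 100 - 69 = 31

31


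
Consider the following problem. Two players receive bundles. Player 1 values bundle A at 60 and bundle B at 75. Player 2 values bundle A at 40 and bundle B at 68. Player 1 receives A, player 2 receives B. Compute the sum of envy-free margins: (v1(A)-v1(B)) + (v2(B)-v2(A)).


Step 1: Player 1's margin = v1(A) - v1(B) = 60 - 75 = -15
Step 2: Player 2's margin = v2(B) - v2(A) = 68 - 40 = 28
Step 3: Total margin = -15 + 28 = 13

13


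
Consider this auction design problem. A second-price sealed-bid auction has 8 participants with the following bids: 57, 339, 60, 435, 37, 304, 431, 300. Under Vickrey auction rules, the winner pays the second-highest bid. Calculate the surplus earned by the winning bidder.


Step 1: Sort bids in descending order: 435, 431, 339, 304, 300, 60, 57, 37
Step 2: The winning bid is the highest: 435
Step 3: The payment equals the second-highest bid: 431
Step 4: Surplus = winner's bid - payment = 435 - 431 = 4

4


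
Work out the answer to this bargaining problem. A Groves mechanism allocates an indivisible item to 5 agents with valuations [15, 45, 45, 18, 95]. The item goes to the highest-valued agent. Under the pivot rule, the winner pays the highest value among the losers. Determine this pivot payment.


Step 1: The efficient winner is agent 4 with value 95
Step 2: Other agents' values: [15, 45, 45, 18]
Step 3: Pivot payment = max(others) = 45
Step 4: The winner pays 45

45


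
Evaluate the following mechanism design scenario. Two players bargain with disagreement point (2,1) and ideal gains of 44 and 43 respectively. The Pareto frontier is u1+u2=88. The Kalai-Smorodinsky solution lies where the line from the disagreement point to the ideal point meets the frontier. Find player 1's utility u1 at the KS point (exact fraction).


Step 1: At the KS point, (u1-d1)/r1 = (u2-d2)/r2 = t and u1+u2 = 88
Step 2: u1 = d1 + r1*t and u2 = d2 + r2*t, so (d1 + r1*t) + (d2 + r2*t) = 88
Step 3: t = (88 - 2 - 1)/(44 + 43) = 85/87
Step 4: u1 = d1 + r1*t = 2 + 44 * 85/87 = 3914/87
Step 5: (Check: u2 = d2 + r2*t = 3742/87; u1+u2 = 3914/87 + 3742/87 = 88, on the frontier.)

3914/87


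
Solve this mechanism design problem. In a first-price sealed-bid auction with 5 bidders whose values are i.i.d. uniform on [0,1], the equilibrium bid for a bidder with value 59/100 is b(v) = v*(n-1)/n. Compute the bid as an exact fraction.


Step 1: The symmetric BNE bidding function is b(v) = v * (n-1) / n
Step 2: Substitute v = 59/100 and n = 5
Step 3: b = 59/100 * 4/5
Step 4: b = 59/125

59/125


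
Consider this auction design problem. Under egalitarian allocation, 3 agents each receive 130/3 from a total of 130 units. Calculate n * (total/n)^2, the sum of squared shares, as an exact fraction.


Step 1: Each agent's share = 130/3
Step 2: Square of each share = (130/3)^2 = 16900/9
Step 3: Sum of squares = 3 * 16900/9 = 16900/3

16900/3


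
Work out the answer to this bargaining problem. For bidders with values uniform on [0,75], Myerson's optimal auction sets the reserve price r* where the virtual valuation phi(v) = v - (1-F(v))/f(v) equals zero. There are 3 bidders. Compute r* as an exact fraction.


Step 1: For U[0,75], F(v) = v/75 and f(v) = 1/75
Step 2: phi(v) = v - (1 - v/75)/(1/75) = v - (75 - v) = 2v - 75
Step 3: Set phi(r*) = 0: 2r* - 75 = 0
Step 4: r* = 75/2 (the number of bidders n = 3 does not enter)

75/2


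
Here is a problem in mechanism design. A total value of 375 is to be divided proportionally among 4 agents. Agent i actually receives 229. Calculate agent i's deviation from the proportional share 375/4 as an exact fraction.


Step 1: Proportional share = 375/4
Step 2: Agent's actual allocation = 229
Step 3: Excess = 229 - 375/4 = 541/4

541/4


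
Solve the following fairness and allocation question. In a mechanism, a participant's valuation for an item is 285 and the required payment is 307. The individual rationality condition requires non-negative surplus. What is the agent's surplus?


Step 1: Surplus = value - payment = 285 - 307 = -22
Step 2: IR is violated (surplus < 0)

-22


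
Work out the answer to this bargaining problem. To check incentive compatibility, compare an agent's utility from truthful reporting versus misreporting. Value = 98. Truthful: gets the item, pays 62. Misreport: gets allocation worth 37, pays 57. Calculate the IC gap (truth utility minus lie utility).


Step 1: U(truth) = value - payment = 98 - 62 = 36
Step 2: U(lie) = allocation - payment = 37 - 57 = -20
Step 3: IC gap = 36 - (-20) = 56

56


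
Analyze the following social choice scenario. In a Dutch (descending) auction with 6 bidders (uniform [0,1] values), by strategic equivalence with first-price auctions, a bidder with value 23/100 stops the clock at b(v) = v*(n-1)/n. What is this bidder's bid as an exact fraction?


Step 1: Dutch auctions are strategically equivalent to first-price auctions
Step 2: The equilibrium bid is b(v) = v*(n-1)/n
Step 3: b = 23/100 * 5/6
Step 4: b = 23/120

23/120


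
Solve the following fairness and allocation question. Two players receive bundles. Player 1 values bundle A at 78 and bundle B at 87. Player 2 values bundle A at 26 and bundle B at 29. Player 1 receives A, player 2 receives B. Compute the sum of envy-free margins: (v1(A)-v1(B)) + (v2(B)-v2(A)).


Step 1: Player 1's margin = v1(A) - v1(B) = 78 - 87 = -9
Step 2: Player 2's margin = v2(B) - v2(A) = 29 - 26 = 3
Step 3: Total margin = -9 + 3 = -6

-6


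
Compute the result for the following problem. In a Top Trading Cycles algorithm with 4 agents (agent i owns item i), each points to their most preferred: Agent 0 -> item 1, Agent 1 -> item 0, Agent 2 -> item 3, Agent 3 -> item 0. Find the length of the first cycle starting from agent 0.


Step 1: Trace the pointer graph from agent 0: 0 -> 1 -> 0
Step 2: A cycle is detected when we revisit agent 0
Step 3: The cycle is: 0 -> 1 -> 0
Step 4: Cycle length = 2

2


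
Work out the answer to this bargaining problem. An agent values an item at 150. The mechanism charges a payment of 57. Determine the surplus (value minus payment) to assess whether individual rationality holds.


Step 1: Surplus = value - payment = 150 - 57 = 93
Step 2: IR is satisfied (surplus >= 0)

93


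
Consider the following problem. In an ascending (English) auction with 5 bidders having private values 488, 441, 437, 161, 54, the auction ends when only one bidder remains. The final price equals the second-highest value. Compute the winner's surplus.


Step 1: Identify the highest value: 488
Step 2: Identify the second-highest value: 441
Step 3: The final price = second-highest value = 441
Step 4: Surplus = 488 - 441 = 47

47


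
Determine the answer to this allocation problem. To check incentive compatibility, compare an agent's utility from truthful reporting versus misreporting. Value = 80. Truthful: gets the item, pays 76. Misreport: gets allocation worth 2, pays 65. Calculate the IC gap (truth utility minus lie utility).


Step 1: U(truth) = value - payment = 80 - 76 = 4
Step 2: U(lie) = allocation - payment = 2 - 65 = -63
Step 3: IC gap = 4 - (-63) = 67

67


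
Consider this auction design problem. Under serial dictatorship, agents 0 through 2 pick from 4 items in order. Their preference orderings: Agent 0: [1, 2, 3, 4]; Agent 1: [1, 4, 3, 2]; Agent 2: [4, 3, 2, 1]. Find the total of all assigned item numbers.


Step 1: Agent 0 picks item 1
Step 2: Agent 1 picks item 4
Step 3: Agent 2 picks item 3
Step 4: Sum = 1 + 4 + 3 = 8

8


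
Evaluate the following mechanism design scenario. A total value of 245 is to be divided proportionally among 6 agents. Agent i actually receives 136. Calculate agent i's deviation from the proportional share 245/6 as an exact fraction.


Step 1: Proportional share = 245/6
Step 2: Agent's actual allocation = 136
Step 3: Excess = 136 - 245/6 = 571/6

571/6


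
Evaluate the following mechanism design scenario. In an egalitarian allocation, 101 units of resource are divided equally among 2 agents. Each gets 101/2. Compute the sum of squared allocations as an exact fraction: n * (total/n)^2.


Step 1: Each agent's share = 101/2
Step 2: Square of each share = (101/2)^2 = 10201/4
Step 3: Sum of squares = 2 * 10201/4 = 10201/2

10201/2


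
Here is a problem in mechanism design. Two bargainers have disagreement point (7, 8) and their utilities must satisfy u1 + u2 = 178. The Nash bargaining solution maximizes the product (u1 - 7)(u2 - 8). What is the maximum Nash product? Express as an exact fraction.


Step 1: The Nash solution splits surplus symmetrically above the disagreement point
Step 2: u1 = (total + d1 - d2)/2 = (178 + 7 - 8)/2 = 177/2
Step 3: u2 = (total - d1 + d2)/2 = (178 - 7 + 8)/2 = 179/2
Step 4: Nash product = (177/2 - 7) * (179/2 - 8)
Step 5: = 163/2 * 163/2 = 26569/4

26569/4


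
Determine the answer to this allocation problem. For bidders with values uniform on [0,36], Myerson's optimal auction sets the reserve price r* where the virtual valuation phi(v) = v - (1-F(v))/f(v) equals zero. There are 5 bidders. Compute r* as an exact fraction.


Step 1: For U[0,36], F(v) = v/36 and f(v) = 1/36
Step 2: phi(v) = v - (1 - v/36)/(1/36) = v - (36 - v) = 2v - 36
Step 3: Set phi(r*) = 0: 2r* - 36 = 0
Step 4: r* = 36/2 = 18 (the number of bidders n = 5 does not enter)

18


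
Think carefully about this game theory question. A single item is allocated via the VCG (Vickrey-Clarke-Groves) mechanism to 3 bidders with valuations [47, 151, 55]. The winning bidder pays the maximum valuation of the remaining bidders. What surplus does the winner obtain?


Step 1: The winner is the agent with the highest value: agent 1 with value 151
Step 2: Values of other agents: [47, 55]
Step 3: VCG payment = max of others' values = 55
Step 4: Surplus = 151 - 55 = 96

96


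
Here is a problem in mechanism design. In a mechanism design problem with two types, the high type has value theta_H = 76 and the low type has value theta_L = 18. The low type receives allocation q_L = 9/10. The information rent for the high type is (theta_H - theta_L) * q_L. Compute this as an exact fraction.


Step 1: theta_H - theta_L = 76 - 18 = 58
Step 2: Information rent = (theta_H - theta_L) * q_L
Step 3: = 58 * 9/10
Step 4: = 261/5

261/5


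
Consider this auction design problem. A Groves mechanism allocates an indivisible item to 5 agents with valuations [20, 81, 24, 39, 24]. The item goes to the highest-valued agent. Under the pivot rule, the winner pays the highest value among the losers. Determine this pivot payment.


Step 1: The efficient winner is agent 1 with value 81
Step 2: Other agents' values: [20, 24, 39, 24]
Step 3: Pivot payment = max(others) = 39
Step 4: The winner pays 39

39


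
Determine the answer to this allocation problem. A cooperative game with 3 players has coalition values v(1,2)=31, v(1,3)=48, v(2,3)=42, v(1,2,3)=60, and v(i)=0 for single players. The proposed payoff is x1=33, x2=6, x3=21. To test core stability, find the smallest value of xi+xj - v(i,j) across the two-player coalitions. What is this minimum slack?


Step 1: Slack for coalition (1,2): x1+x2 - v12 = 39 - 31 = 8
Step 2: Slack for coalition (1,3): x1+x3 - v13 = 54 - 48 = 6
Step 3: Slack for coalition (2,3): x2+x3 - v23 = 27 - 42 = -15
Step 4: Minimum slack = min(8, 6, -15) = -15, attained by (2,3); coalition (2,3) can block (slack < 0), so the allocation is not in the core

-15


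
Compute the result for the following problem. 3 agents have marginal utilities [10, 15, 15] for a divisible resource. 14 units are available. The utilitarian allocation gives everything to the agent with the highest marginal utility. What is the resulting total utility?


Step 1: The marginal utilities are [10, 15, 15]
Step 2: The highest marginal utility is 15
Step 3: All 14 units go to that agent
Step 4: Total utility = 15 * 14 = 210

210
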